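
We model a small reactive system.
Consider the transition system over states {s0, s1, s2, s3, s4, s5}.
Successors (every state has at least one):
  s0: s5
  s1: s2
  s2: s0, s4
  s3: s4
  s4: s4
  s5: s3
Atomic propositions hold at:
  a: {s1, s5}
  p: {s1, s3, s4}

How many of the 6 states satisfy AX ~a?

5

Sat(~a) = {s0, s2, s3, s4}
Sat(AX ~a) = {s : every successor in {s0, s2, s3, s4}} = {s1, s2, s3, s4, s5}
|Sat(AX ~a)| = |{s1, s2, s3, s4, s5}| = 5.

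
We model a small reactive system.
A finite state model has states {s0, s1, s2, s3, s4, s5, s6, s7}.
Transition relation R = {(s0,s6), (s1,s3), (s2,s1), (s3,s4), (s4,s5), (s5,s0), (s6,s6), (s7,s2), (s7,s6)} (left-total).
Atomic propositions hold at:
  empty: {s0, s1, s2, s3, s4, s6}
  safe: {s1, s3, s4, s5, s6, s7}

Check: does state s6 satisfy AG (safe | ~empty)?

Yes

Sat(~empty) = {s5, s7}
Sat(safe | ~empty) = {s1, s3, s4, s5, s6, s7}
AG (safe | ~empty): greatest fixpoint, start Z0 = {s1, s3, s4, s5, s6, s7}, keep only states in Sat with every successor in Z. Z1 = {s1, s3, s4, s6}; Z2 = {s1, s3, s6}; Z3 = {s1, s6}; Z4 = {s6}; fixed.
Sat(AG (safe | ~empty)) = {s6}
s6 ∈ Sat(AG (safe | ~empty)) = {s6}, so the formula holds at s6.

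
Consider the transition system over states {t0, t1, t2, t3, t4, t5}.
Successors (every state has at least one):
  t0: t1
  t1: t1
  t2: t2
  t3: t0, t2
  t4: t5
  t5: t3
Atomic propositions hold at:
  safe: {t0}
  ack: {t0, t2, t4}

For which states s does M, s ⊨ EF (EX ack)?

{t2, t3, t4, t5}

Sat(EX ack) = {s : some successor in {t0, t2, t4}} = {t2, t3}
EF (EX ack): least fixpoint, start Z0 = {t2, t3}, add states with some successor in Z. Z1 = {t2, t3, t5}; Z2 = {t2, t3, t4, t5}; fixed.
Sat(EF (EX ack)) = {t2, t3, t4, t5}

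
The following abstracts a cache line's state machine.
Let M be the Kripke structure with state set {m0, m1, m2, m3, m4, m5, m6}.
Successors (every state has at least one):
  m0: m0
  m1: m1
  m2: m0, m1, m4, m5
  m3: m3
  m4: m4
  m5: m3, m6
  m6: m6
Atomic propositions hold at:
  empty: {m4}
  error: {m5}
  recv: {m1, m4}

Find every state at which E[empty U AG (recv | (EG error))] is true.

{m1, m4}

EG error: greatest fixpoint, start Z0 = {m5}, keep only states in Sat with some successor in Z. Z1 = ∅; fixed.
Sat(EG error) = ∅
Sat(recv | (EG error)) = {m1, m4}
AG (recv | (EG error)): greatest fixpoint, start Z0 = {m1, m4}, keep only states in Sat with every successor in Z. Already a fixed point.
Sat(AG (recv | (EG error))) = {m1, m4}
E[empty U AG (recv | (EG error))]: least fixpoint, start Z0 = Sat(AG (recv | (EG error))) = {m1, m4}, add states in Sat(empty) with some successor in Z. Already a fixed point.
Sat(E[empty U AG (recv | (EG error))]) = {m1, m4}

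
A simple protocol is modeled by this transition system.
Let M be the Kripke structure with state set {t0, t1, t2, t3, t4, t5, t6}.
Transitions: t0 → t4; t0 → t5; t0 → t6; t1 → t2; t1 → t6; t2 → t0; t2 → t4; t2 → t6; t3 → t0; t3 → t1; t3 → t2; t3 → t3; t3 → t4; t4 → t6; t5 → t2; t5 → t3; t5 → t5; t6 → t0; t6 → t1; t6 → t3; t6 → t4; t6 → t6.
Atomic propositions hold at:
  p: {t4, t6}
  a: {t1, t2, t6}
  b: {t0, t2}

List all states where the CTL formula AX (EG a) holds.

EG a: greatest fixpoint, start Z0 = {t1, t2, t6}, keep only states in Sat with some successor in Z. Already a fixed point.
Sat(EG a) = {t1, t2, t6}
Sat(AX (EG a)) = {s : every successor in {t1, t2, t6}} = {t1, t4}

{t1, t4}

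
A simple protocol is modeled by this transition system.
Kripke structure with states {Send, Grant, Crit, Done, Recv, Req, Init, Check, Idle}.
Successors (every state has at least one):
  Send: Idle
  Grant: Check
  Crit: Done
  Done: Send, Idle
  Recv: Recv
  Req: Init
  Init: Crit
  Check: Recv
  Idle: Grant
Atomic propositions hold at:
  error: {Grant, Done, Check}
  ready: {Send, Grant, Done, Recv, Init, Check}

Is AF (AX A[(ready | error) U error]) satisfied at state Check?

Sat(ready | error) = {Send, Grant, Done, Recv, Init, Check}
A[(ready | error) U error]: least fixpoint, start Z0 = Sat(error) = {Grant, Done, Check}, add states in Sat(ready | error) with every successor in Z. Already a fixed point.
Sat(A[(ready | error) U error]) = {Grant, Done, Check}
Sat(AX A[(ready | error) U error]) = {s : every successor in {Grant, Done, Check}} = {Grant, Crit, Idle}
AF (AX A[(ready | error) U error]): least fixpoint, start Z0 = {Grant, Crit, Idle}, add states with every successor in Z. Z1 = {Send, Grant, Crit, Init, Idle}; Z2 = {Send, Grant, Crit, Done, Req, Init, Idle}; fixed.
Sat(AF (AX A[(ready | error) U error])) = {Send, Grant, Crit, Done, Req, Init, Idle}
Check ∉ Sat(AF (AX A[(ready | error) U error])) = {Send, Grant, Crit, Done, Req, Init, Idle}, so the formula does not hold at Check.

No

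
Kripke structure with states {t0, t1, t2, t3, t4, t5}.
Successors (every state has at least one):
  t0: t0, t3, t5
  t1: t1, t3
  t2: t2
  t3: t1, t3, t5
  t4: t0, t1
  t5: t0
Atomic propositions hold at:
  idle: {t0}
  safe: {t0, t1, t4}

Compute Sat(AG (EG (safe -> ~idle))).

Sat(~idle) = {t1, t2, t3, t4, t5}
Sat(safe -> ~idle) = {t1, t2, t3, t4, t5}
EG (safe -> ~idle): greatest fixpoint, start Z0 = {t1, t2, t3, t4, t5}, keep only states in Sat with some successor in Z. Z1 = {t1, t2, t3, t4}; fixed.
Sat(EG (safe -> ~idle)) = {t1, t2, t3, t4}
AG (EG (safe -> ~idle)): greatest fixpoint, start Z0 = {t1, t2, t3, t4}, keep only states in Sat with every successor in Z. Z1 = {t1, t2}; Z2 = {t2}; fixed.
Sat(AG (EG (safe -> ~idle))) = {t2}

{t2}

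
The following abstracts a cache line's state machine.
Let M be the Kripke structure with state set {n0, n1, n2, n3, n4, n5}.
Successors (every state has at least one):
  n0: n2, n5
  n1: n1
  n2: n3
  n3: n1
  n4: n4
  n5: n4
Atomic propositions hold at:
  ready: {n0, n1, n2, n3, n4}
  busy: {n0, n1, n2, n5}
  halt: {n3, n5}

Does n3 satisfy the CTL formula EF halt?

Yes

EF halt: least fixpoint, start Z0 = {n3, n5}, add states with some successor in Z. Z1 = {n0, n2, n3, n5}; fixed.
Sat(EF halt) = {n0, n2, n3, n5}
n3 ∈ Sat(EF halt) = {n0, n2, n3, n5}, so the formula holds at n3.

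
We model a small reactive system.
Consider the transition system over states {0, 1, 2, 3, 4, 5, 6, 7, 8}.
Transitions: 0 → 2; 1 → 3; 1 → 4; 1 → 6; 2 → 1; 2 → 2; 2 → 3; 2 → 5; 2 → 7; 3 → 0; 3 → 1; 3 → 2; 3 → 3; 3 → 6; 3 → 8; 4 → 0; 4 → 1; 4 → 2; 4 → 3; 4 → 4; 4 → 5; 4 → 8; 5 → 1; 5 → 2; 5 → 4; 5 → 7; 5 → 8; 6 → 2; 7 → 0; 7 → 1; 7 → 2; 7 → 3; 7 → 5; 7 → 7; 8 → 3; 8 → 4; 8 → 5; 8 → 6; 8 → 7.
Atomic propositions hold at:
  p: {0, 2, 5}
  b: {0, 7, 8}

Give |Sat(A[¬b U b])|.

3

Sat(¬b) = {1, 2, 3, 4, 5, 6}
A[¬b U b]: least fixpoint, start Z0 = Sat(b) = {0, 7, 8}, add states in Sat(¬b) with every successor in Z. Already a fixed point.
Sat(A[¬b U b]) = {0, 7, 8}
|Sat(A[¬b U b])| = |{0, 7, 8}| = 3.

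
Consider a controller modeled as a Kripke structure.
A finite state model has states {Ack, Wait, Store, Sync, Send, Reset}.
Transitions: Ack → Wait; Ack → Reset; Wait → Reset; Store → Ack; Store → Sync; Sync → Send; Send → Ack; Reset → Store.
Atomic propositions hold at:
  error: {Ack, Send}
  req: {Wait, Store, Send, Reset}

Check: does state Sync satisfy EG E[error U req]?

No

E[error U req]: least fixpoint, start Z0 = Sat(req) = {Wait, Store, Send, Reset}, add states in Sat(error) with some successor in Z. Z1 = {Ack, Wait, Store, Send, Reset}; fixed.
Sat(E[error U req]) = {Ack, Wait, Store, Send, Reset}
EG E[error U req]: greatest fixpoint, start Z0 = {Ack, Wait, Store, Send, Reset}, keep only states in Sat with some successor in Z. Already a fixed point.
Sat(EG E[error U req]) = {Ack, Wait, Store, Send, Reset}
Sync ∉ Sat(EG E[error U req]) = {Ack, Wait, Store, Send, Reset}, so the formula does not hold at Sync.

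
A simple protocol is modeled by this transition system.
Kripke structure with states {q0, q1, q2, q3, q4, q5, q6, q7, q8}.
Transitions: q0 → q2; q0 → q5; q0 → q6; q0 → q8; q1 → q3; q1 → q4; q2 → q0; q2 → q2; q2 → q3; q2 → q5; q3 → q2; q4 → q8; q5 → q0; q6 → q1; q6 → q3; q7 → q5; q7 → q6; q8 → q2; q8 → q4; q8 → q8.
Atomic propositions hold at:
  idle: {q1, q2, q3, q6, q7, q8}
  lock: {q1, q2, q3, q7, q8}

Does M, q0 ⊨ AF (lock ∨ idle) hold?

No

Sat(lock ∨ idle) = {q1, q2, q3, q6, q7, q8}
AF (lock ∨ idle): least fixpoint, start Z0 = {q1, q2, q3, q6, q7, q8}, add states with every successor in Z. Z1 = {q1, q2, q3, q4, q6, q7, q8}; fixed.
Sat(AF (lock ∨ idle)) = {q1, q2, q3, q4, q6, q7, q8}
q0 ∉ Sat(AF (lock ∨ idle)) = {q1, q2, q3, q4, q6, q7, q8}, so the formula does not hold at q0.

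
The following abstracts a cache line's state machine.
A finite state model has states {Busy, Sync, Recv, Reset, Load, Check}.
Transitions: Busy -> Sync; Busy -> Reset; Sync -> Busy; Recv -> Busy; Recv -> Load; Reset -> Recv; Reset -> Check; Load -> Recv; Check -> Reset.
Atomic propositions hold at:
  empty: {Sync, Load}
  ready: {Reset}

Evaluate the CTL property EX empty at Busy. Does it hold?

Sat(EX empty) = {s : some successor in {Sync, Load}} = {Busy, Recv}
Busy ∈ Sat(EX empty) = {Busy, Recv}, so the formula holds at Busy.

Yes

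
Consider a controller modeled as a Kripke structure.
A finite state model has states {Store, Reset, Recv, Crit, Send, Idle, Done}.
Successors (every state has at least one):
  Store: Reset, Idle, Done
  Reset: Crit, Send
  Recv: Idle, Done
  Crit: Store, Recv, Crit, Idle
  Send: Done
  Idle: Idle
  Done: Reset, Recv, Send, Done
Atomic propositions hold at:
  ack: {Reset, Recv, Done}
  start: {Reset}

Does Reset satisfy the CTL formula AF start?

AF start: least fixpoint, start Z0 = {Reset}, add states with every successor in Z. Already a fixed point.
Sat(AF start) = {Reset}
Reset ∈ Sat(AF start) = {Reset}, so the formula holds at Reset.

Yes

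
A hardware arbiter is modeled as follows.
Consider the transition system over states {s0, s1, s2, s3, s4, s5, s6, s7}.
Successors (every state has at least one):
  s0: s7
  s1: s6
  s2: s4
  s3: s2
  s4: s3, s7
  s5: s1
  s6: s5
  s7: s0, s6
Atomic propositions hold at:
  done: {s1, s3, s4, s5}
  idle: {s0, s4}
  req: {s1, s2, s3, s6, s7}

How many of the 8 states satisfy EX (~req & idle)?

Sat(~req) = {s0, s4, s5}
Sat(~req & idle) = {s0, s4}
Sat(EX (~req & idle)) = {s : some successor in {s0, s4}} = {s2, s7}
|Sat(EX (~req & idle))| = |{s2, s7}| = 2.

2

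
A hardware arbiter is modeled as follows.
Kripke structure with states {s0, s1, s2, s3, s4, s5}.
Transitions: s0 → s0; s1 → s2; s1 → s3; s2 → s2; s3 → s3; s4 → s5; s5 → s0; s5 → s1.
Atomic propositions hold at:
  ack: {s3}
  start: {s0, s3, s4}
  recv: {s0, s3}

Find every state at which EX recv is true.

{s0, s1, s3, s5}

Sat(EX recv) = {s : some successor in {s0, s3}} = {s0, s1, s3, s5}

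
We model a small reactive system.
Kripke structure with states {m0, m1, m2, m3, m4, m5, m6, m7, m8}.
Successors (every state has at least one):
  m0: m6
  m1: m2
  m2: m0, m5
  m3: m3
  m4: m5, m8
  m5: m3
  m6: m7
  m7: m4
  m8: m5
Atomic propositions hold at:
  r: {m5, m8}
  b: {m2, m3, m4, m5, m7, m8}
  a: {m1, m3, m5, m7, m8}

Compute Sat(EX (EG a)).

{m2, m3, m4, m5, m8}

EG a: greatest fixpoint, start Z0 = {m1, m3, m5, m7, m8}, keep only states in Sat with some successor in Z. Z1 = {m3, m5, m8}; fixed.
Sat(EG a) = {m3, m5, m8}
Sat(EX (EG a)) = {s : some successor in {m3, m5, m8}} = {m2, m3, m4, m5, m8}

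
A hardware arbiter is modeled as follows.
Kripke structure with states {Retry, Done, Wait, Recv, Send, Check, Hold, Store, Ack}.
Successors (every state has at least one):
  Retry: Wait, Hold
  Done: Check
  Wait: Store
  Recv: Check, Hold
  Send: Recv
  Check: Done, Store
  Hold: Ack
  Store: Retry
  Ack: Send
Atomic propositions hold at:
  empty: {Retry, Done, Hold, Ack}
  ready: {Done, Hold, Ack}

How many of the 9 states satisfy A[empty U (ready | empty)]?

4

Sat(ready | empty) = {Retry, Done, Hold, Ack}
A[empty U (ready | empty)]: least fixpoint, start Z0 = Sat((ready | empty)) = {Retry, Done, Hold, Ack}, add states in Sat(empty) with every successor in Z. Already a fixed point.
Sat(A[empty U (ready | empty)]) = {Retry, Done, Hold, Ack}
|Sat(A[empty U (ready | empty)])| = |{Retry, Done, Hold, Ack}| = 4.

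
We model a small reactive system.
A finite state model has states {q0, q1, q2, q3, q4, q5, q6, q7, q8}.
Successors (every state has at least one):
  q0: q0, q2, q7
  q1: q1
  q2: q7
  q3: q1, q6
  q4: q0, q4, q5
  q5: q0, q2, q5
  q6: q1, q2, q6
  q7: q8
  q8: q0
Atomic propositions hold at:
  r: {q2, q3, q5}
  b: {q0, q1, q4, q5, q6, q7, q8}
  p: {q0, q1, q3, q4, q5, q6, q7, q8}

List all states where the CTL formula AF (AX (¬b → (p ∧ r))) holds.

{q1, q2, q3, q4, q7, q8}

Sat(¬b) = {q2, q3}
Sat(p ∧ r) = {q3, q5}
Sat(¬b → (p ∧ r)) = {q0, q1, q3, q4, q5, q6, q7, q8}
Sat(AX (¬b → (p ∧ r))) = {s : every successor in {q0, q1, q3, q4, q5, q6, q7, q8}} = {q1, q2, q3, q4, q7, q8}
AF (AX (¬b → (p ∧ r))): least fixpoint, start Z0 = {q1, q2, q3, q4, q7, q8}, add states with every successor in Z. Already a fixed point.
Sat(AF (AX (¬b → (p ∧ r)))) = {q1, q2, q3, q4, q7, q8}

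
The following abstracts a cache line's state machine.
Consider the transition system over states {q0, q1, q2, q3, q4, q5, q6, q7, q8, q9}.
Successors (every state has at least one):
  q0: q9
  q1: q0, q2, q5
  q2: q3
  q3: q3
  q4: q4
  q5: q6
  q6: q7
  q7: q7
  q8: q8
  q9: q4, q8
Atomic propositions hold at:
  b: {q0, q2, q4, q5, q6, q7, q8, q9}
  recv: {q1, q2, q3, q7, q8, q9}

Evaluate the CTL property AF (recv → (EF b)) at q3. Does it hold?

EF b: least fixpoint, start Z0 = {q0, q2, q4, q5, q6, q7, q8, q9}, add states with some successor in Z. Z1 = {q0, q1, q2, q4, q5, q6, q7, q8, q9}; fixed.
Sat(EF b) = {q0, q1, q2, q4, q5, q6, q7, q8, q9}
Sat(recv → (EF b)) = {q0, q1, q2, q4, q5, q6, q7, q8, q9}
AF (recv → (EF b)): least fixpoint, start Z0 = {q0, q1, q2, q4, q5, q6, q7, q8, q9}, add states with every successor in Z. Already a fixed point.
Sat(AF (recv → (EF b))) = {q0, q1, q2, q4, q5, q6, q7, q8, q9}
q3 ∉ Sat(AF (recv → (EF b))) = {q0, q1, q2, q4, q5, q6, q7, q8, q9}, so the formula does not hold at q3.

No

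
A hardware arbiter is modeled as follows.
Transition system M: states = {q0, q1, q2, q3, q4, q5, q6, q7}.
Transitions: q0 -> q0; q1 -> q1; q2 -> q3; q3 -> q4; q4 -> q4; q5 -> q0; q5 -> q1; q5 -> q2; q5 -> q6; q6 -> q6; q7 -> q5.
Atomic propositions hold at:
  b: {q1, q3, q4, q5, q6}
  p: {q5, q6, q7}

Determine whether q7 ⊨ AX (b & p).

Sat(b & p) = {q5, q6}
Sat(AX (b & p)) = {s : every successor in {q5, q6}} = {q6, q7}
q7 ∈ Sat(AX (b & p)) = {q6, q7}, so the formula holds at q7.

Yes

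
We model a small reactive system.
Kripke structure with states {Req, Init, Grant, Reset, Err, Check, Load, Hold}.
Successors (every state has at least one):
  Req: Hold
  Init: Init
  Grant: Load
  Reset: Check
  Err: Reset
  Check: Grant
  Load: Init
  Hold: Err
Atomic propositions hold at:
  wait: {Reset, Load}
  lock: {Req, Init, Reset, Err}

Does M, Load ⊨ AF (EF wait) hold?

Yes

EF wait: least fixpoint, start Z0 = {Reset, Load}, add states with some successor in Z. Z1 = {Grant, Reset, Err, Load}; Z2 = {Grant, Reset, Err, Check, Load, Hold}; Z3 = {Req, Grant, Reset, Err, Check, Load, Hold}; fixed.
Sat(EF wait) = {Req, Grant, Reset, Err, Check, Load, Hold}
AF (EF wait): least fixpoint, start Z0 = {Req, Grant, Reset, Err, Check, Load, Hold}, add states with every successor in Z. Already a fixed point.
Sat(AF (EF wait)) = {Req, Grant, Reset, Err, Check, Load, Hold}
Load ∈ Sat(AF (EF wait)) = {Req, Grant, Reset, Err, Check, Load, Hold}, so the formula holds at Load.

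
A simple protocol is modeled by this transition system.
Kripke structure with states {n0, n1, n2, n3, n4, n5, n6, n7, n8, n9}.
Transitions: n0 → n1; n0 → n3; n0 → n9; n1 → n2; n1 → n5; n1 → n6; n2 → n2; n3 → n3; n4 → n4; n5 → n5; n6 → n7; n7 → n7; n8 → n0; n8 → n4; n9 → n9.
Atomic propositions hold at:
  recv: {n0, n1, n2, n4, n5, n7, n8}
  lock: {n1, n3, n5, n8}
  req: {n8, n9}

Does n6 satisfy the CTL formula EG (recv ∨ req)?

Sat(recv ∨ req) = {n0, n1, n2, n4, n5, n7, n8, n9}
EG (recv ∨ req): greatest fixpoint, start Z0 = {n0, n1, n2, n4, n5, n7, n8, n9}, keep only states in Sat with some successor in Z. Already a fixed point.
Sat(EG (recv ∨ req)) = {n0, n1, n2, n4, n5, n7, n8, n9}
n6 ∉ Sat(EG (recv ∨ req)) = {n0, n1, n2, n4, n5, n7, n8, n9}, so the formula does not hold at n6.

No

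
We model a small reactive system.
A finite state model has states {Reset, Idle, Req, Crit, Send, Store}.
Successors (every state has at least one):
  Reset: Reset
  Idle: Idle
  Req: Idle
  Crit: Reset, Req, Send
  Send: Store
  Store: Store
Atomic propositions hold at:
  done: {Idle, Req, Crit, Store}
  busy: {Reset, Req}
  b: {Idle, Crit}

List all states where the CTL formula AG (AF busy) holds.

AF busy: least fixpoint, start Z0 = {Reset, Req}, add states with every successor in Z. Already a fixed point.
Sat(AF busy) = {Reset, Req}
AG (AF busy): greatest fixpoint, start Z0 = {Reset, Req}, keep only states in Sat with every successor in Z. Z1 = {Reset}; fixed.
Sat(AG (AF busy)) = {Reset}

{Reset}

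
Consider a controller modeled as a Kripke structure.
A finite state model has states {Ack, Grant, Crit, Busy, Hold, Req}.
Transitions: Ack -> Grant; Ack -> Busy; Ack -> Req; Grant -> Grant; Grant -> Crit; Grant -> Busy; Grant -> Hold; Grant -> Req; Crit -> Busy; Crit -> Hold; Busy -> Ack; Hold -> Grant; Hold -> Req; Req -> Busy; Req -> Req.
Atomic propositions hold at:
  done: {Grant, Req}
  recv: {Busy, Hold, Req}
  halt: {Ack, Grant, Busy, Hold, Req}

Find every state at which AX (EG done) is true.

{Hold}

EG done: greatest fixpoint, start Z0 = {Grant, Req}, keep only states in Sat with some successor in Z. Already a fixed point.
Sat(EG done) = {Grant, Req}
Sat(AX (EG done)) = {s : every successor in {Grant, Req}} = {Hold}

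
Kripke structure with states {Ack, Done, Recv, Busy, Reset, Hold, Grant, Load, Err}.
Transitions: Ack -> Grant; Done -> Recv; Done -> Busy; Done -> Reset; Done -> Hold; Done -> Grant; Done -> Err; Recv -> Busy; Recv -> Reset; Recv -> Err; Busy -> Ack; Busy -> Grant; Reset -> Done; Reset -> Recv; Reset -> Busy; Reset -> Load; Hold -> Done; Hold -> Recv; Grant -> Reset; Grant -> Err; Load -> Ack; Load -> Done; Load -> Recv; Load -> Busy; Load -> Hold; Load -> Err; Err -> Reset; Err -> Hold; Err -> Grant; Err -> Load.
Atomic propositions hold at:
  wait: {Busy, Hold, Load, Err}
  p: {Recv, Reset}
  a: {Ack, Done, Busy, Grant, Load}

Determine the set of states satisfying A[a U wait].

{Busy, Hold, Load, Err}

A[a U wait]: least fixpoint, start Z0 = Sat(wait) = {Busy, Hold, Load, Err}, add states in Sat(a) with every successor in Z. Already a fixed point.
Sat(A[a U wait]) = {Busy, Hold, Load, Err}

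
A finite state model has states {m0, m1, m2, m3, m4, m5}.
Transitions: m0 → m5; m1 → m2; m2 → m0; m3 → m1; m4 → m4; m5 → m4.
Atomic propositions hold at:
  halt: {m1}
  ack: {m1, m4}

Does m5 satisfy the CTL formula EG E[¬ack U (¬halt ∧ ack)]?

Yes

Sat(¬ack) = {m0, m2, m3, m5}
Sat(¬halt) = {m0, m2, m3, m4, m5}
Sat(¬halt ∧ ack) = {m4}
E[¬ack U (¬halt ∧ ack)]: least fixpoint, start Z0 = Sat((¬halt ∧ ack)) = {m4}, add states in Sat(¬ack) with some successor in Z. Z1 = {m4, m5}; Z2 = {m0, m4, m5}; Z3 = {m0, m2, m4, m5}; fixed.
Sat(E[¬ack U (¬halt ∧ ack)]) = {m0, m2, m4, m5}
EG E[¬ack U (¬halt ∧ ack)]: greatest fixpoint, start Z0 = {m0, m2, m4, m5}, keep only states in Sat with some successor in Z. Already a fixed point.
Sat(EG E[¬ack U (¬halt ∧ ack)]) = {m0, m2, m4, m5}
m5 ∈ Sat(EG E[¬ack U (¬halt ∧ ack)]) = {m0, m2, m4, m5}, so the formula holds at m5.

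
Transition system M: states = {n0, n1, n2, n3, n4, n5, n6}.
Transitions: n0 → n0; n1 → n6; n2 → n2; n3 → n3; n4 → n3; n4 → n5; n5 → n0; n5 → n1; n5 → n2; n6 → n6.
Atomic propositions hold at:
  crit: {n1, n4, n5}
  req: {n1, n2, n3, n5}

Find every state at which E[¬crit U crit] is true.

Sat(¬crit) = {n0, n2, n3, n6}
E[¬crit U crit]: least fixpoint, start Z0 = Sat(crit) = {n1, n4, n5}, add states in Sat(¬crit) with some successor in Z. Already a fixed point.
Sat(E[¬crit U crit]) = {n1, n4, n5}

{n1, n4, n5}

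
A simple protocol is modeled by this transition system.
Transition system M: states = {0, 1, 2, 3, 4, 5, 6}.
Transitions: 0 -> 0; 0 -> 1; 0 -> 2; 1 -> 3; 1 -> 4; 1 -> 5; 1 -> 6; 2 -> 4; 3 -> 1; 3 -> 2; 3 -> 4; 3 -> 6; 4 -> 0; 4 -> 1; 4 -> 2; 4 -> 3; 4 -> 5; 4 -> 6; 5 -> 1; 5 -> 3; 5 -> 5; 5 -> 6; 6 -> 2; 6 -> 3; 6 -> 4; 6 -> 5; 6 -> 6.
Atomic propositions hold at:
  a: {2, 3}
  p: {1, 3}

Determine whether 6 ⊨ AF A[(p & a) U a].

No

Sat(p & a) = {3}
A[(p & a) U a]: least fixpoint, start Z0 = Sat(a) = {2, 3}, add states in Sat(p & a) with every successor in Z. Already a fixed point.
Sat(A[(p & a) U a]) = {2, 3}
AF A[(p & a) U a]: least fixpoint, start Z0 = {2, 3}, add states with every successor in Z. Already a fixed point.
Sat(AF A[(p & a) U a]) = {2, 3}
6 ∉ Sat(AF A[(p & a) U a]) = {2, 3}, so the formula does not hold at 6.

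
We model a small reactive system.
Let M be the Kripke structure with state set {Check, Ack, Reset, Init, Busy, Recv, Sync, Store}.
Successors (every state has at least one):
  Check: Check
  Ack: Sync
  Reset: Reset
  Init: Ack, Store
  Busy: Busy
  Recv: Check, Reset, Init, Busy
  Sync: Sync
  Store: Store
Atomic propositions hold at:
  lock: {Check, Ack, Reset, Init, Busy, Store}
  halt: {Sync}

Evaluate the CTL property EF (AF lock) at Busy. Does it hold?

Yes

AF lock: least fixpoint, start Z0 = {Check, Ack, Reset, Init, Busy, Store}, add states with every successor in Z. Z1 = {Check, Ack, Reset, Init, Busy, Recv, Store}; fixed.
Sat(AF lock) = {Check, Ack, Reset, Init, Busy, Recv, Store}
EF (AF lock): least fixpoint, start Z0 = {Check, Ack, Reset, Init, Busy, Recv, Store}, add states with some successor in Z. Already a fixed point.
Sat(EF (AF lock)) = {Check, Ack, Reset, Init, Busy, Recv, Store}
Busy ∈ Sat(EF (AF lock)) = {Check, Ack, Reset, Init, Busy, Recv, Store}, so the formula holds at Busy.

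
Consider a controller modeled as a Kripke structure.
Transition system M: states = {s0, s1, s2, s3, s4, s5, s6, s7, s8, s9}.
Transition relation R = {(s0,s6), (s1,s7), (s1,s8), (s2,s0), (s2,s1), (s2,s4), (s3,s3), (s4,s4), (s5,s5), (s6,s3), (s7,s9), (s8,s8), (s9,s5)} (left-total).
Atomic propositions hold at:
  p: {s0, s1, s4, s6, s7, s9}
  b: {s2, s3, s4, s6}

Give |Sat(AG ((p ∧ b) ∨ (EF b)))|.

Sat(p ∧ b) = {s4, s6}
EF b: least fixpoint, start Z0 = {s2, s3, s4, s6}, add states with some successor in Z. Z1 = {s0, s2, s3, s4, s6}; fixed.
Sat(EF b) = {s0, s2, s3, s4, s6}
Sat((p ∧ b) ∨ (EF b)) = {s0, s2, s3, s4, s6}
AG ((p ∧ b) ∨ (EF b)): greatest fixpoint, start Z0 = {s0, s2, s3, s4, s6}, keep only states in Sat with every successor in Z. Z1 = {s0, s3, s4, s6}; fixed.
Sat(AG ((p ∧ b) ∨ (EF b))) = {s0, s3, s4, s6}
|Sat(AG ((p ∧ b) ∨ (EF b)))| = |{s0, s3, s4, s6}| = 4.

4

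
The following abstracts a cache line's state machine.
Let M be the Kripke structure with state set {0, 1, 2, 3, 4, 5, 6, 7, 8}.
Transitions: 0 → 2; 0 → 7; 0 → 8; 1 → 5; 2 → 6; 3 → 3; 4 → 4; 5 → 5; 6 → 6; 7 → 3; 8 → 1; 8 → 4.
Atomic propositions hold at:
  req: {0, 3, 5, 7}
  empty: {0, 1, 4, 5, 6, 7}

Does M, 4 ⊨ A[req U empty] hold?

A[req U empty]: least fixpoint, start Z0 = Sat(empty) = {0, 1, 4, 5, 6, 7}, add states in Sat(req) with every successor in Z. Already a fixed point.
Sat(A[req U empty]) = {0, 1, 4, 5, 6, 7}
4 ∈ Sat(A[req U empty]) = {0, 1, 4, 5, 6, 7}, so the formula holds at 4.

Yes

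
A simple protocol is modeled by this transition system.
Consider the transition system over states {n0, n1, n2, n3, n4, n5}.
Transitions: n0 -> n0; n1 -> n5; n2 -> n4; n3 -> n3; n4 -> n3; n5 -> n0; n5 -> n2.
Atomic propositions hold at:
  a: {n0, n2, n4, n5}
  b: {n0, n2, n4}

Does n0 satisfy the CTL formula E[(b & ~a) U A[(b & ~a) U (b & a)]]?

Yes

Sat(~a) = {n1, n3}
Sat(b & ~a) = ∅
Sat(b & a) = {n0, n2, n4}
A[(b & ~a) U (b & a)]: least fixpoint, start Z0 = Sat((b & a)) = {n0, n2, n4}, add states in Sat(b & ~a) with every successor in Z. Already a fixed point.
Sat(A[(b & ~a) U (b & a)]) = {n0, n2, n4}
E[(b & ~a) U A[(b & ~a) U (b & a)]]: least fixpoint, start Z0 = Sat(A[(b & ~a) U (b & a)]) = {n0, n2, n4}, add states in Sat(b & ~a) with some successor in Z. Already a fixed point.
Sat(E[(b & ~a) U A[(b & ~a) U (b & a)]]) = {n0, n2, n4}
n0 ∈ Sat(E[(b & ~a) U A[(b & ~a) U (b & a)]]) = {n0, n2, n4}, so the formula holds at n0.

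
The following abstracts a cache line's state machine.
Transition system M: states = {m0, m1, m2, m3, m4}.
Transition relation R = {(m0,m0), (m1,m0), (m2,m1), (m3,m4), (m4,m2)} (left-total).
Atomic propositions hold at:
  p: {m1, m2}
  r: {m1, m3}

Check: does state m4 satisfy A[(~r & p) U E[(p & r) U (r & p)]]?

Sat(~r) = {m0, m2, m4}
Sat(~r & p) = {m2}
Sat(p & r) = {m1}
Sat(r & p) = {m1}
E[(p & r) U (r & p)]: least fixpoint, start Z0 = Sat((r & p)) = {m1}, add states in Sat(p & r) with some successor in Z. Already a fixed point.
Sat(E[(p & r) U (r & p)]) = {m1}
A[(~r & p) U E[(p & r) U (r & p)]]: least fixpoint, start Z0 = Sat(E[(p & r) U (r & p)]) = {m1}, add states in Sat(~r & p) with every successor in Z. Z1 = {m1, m2}; fixed.
Sat(A[(~r & p) U E[(p & r) U (r & p)]]) = {m1, m2}
m4 ∉ Sat(A[(~r & p) U E[(p & r) U (r & p)]]) = {m1, m2}, so the formula does not hold at m4.

No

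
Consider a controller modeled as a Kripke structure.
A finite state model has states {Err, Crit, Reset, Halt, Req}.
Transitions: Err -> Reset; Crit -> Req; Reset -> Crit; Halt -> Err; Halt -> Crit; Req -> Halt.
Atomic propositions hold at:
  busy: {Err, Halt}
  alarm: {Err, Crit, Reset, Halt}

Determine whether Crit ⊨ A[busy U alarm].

A[busy U alarm]: least fixpoint, start Z0 = Sat(alarm) = {Err, Crit, Reset, Halt}, add states in Sat(busy) with every successor in Z. Already a fixed point.
Sat(A[busy U alarm]) = {Err, Crit, Reset, Halt}
Crit ∈ Sat(A[busy U alarm]) = {Err, Crit, Reset, Halt}, so the formula holds at Crit.

Yes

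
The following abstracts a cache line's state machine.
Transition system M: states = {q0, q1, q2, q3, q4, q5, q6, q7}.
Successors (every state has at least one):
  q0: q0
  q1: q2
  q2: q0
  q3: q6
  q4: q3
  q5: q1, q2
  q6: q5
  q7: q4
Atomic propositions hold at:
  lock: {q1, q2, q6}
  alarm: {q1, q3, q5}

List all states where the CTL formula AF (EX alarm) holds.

{q3, q4, q5, q6, q7}

Sat(EX alarm) = {s : some successor in {q1, q3, q5}} = {q4, q5, q6}
AF (EX alarm): least fixpoint, start Z0 = {q4, q5, q6}, add states with every successor in Z. Z1 = {q3, q4, q5, q6, q7}; fixed.
Sat(AF (EX alarm)) = {q3, q4, q5, q6, q7}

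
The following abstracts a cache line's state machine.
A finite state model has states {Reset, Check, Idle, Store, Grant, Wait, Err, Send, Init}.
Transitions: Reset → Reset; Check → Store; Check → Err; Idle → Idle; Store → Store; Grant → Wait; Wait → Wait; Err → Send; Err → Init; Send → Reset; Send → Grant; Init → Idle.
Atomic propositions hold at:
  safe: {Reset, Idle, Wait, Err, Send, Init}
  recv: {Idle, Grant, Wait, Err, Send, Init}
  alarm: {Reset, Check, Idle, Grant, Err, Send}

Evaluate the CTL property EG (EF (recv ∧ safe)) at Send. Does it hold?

Yes

Sat(recv ∧ safe) = {Idle, Wait, Err, Send, Init}
EF (recv ∧ safe): least fixpoint, start Z0 = {Idle, Wait, Err, Send, Init}, add states with some successor in Z. Z1 = {Check, Idle, Grant, Wait, Err, Send, Init}; fixed.
Sat(EF (recv ∧ safe)) = {Check, Idle, Grant, Wait, Err, Send, Init}
EG (EF (recv ∧ safe)): greatest fixpoint, start Z0 = {Check, Idle, Grant, Wait, Err, Send, Init}, keep only states in Sat with some successor in Z. Already a fixed point.
Sat(EG (EF (recv ∧ safe))) = {Check, Idle, Grant, Wait, Err, Send, Init}
Send ∈ Sat(EG (EF (recv ∧ safe))) = {Check, Idle, Grant, Wait, Err, Send, Init}, so the formula holds at Send.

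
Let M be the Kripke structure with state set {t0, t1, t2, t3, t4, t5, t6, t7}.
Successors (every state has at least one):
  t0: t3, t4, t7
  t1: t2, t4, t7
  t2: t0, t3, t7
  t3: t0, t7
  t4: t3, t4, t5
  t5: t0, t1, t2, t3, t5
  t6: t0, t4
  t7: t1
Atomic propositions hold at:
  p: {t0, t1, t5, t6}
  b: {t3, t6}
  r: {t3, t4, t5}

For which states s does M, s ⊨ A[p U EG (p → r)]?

{t4, t5}

Sat(p → r) = {t2, t3, t4, t5, t7}
EG (p → r): greatest fixpoint, start Z0 = {t2, t3, t4, t5, t7}, keep only states in Sat with some successor in Z. Z1 = {t2, t3, t4, t5}; Z2 = {t2, t4, t5}; Z3 = {t4, t5}; fixed.
Sat(EG (p → r)) = {t4, t5}
A[p U EG (p → r)]: least fixpoint, start Z0 = Sat(EG (p → r)) = {t4, t5}, add states in Sat(p) with every successor in Z. Already a fixed point.
Sat(A[p U EG (p → r)]) = {t4, t5}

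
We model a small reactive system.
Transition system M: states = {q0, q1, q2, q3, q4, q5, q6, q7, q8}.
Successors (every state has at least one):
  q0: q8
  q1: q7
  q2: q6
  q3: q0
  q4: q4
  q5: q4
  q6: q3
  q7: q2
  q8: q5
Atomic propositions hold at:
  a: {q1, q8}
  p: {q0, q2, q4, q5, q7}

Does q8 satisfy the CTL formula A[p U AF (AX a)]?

No

Sat(AX a) = {s : every successor in {q1, q8}} = {q0}
AF (AX a): least fixpoint, start Z0 = {q0}, add states with every successor in Z. Z1 = {q0, q3}; Z2 = {q0, q3, q6}; Z3 = {q0, q2, q3, q6}; Z4 = {q0, q2, q3, q6, q7}; Z5 = {q0, q1, q2, q3, q6, q7}; fixed.
Sat(AF (AX a)) = {q0, q1, q2, q3, q6, q7}
A[p U AF (AX a)]: least fixpoint, start Z0 = Sat(AF (AX a)) = {q0, q1, q2, q3, q6, q7}, add states in Sat(p) with every successor in Z. Already a fixed point.
Sat(A[p U AF (AX a)]) = {q0, q1, q2, q3, q6, q7}
q8 ∉ Sat(A[p U AF (AX a)]) = {q0, q1, q2, q3, q6, q7}, so the formula does not hold at q8.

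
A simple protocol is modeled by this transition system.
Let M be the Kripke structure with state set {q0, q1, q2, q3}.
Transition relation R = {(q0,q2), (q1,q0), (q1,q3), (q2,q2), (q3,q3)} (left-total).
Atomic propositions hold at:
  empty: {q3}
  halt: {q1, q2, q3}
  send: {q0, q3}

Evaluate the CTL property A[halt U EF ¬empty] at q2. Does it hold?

Sat(¬empty) = {q0, q1, q2}
EF ¬empty: least fixpoint, start Z0 = {q0, q1, q2}, add states with some successor in Z. Already a fixed point.
Sat(EF ¬empty) = {q0, q1, q2}
A[halt U EF ¬empty]: least fixpoint, start Z0 = Sat(EF ¬empty) = {q0, q1, q2}, add states in Sat(halt) with every successor in Z. Already a fixed point.
Sat(A[halt U EF ¬empty]) = {q0, q1, q2}
q2 ∈ Sat(A[halt U EF ¬empty]) = {q0, q1, q2}, so the formula holds at q2.

Yes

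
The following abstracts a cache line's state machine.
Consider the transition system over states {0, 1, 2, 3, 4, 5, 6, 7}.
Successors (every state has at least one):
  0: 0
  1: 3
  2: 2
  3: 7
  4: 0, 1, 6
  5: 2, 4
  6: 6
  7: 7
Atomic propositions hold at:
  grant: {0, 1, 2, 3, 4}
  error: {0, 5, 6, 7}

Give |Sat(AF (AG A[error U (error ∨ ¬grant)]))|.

6

Sat(¬grant) = {5, 6, 7}
Sat(error ∨ ¬grant) = {0, 5, 6, 7}
A[error U (error ∨ ¬grant)]: least fixpoint, start Z0 = Sat((error ∨ ¬grant)) = {0, 5, 6, 7}, add states in Sat(error) with every successor in Z. Already a fixed point.
Sat(A[error U (error ∨ ¬grant)]) = {0, 5, 6, 7}
AG A[error U (error ∨ ¬grant)]: greatest fixpoint, start Z0 = {0, 5, 6, 7}, keep only states in Sat with every successor in Z. Z1 = {0, 6, 7}; fixed.
Sat(AG A[error U (error ∨ ¬grant)]) = {0, 6, 7}
AF (AG A[error U (error ∨ ¬grant)]): least fixpoint, start Z0 = {0, 6, 7}, add states with every successor in Z. Z1 = {0, 3, 6, 7}; Z2 = {0, 1, 3, 6, 7}; Z3 = {0, 1, 3, 4, 6, 7}; fixed.
Sat(AF (AG A[error U (error ∨ ¬grant)])) = {0, 1, 3, 4, 6, 7}
|Sat(AF (AG A[error U (error ∨ ¬grant)]))| = |{0, 1, 3, 4, 6, 7}| = 6.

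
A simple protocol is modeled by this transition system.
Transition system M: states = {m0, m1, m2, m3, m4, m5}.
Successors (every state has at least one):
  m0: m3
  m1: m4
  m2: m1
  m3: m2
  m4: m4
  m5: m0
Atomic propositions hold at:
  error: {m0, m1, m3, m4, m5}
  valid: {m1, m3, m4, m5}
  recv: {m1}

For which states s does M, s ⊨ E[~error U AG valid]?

{m1, m2, m4}

Sat(~error) = {m2}
AG valid: greatest fixpoint, start Z0 = {m1, m3, m4, m5}, keep only states in Sat with every successor in Z. Z1 = {m1, m4}; fixed.
Sat(AG valid) = {m1, m4}
E[~error U AG valid]: least fixpoint, start Z0 = Sat(AG valid) = {m1, m4}, add states in Sat(~error) with some successor in Z. Z1 = {m1, m2, m4}; fixed.
Sat(E[~error U AG valid]) = {m1, m2, m4}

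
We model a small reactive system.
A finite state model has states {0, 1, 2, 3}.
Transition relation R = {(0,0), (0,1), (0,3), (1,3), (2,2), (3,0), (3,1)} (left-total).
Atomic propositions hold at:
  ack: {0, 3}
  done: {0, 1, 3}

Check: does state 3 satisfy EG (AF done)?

Yes

AF done: least fixpoint, start Z0 = {0, 1, 3}, add states with every successor in Z. Already a fixed point.
Sat(AF done) = {0, 1, 3}
EG (AF done): greatest fixpoint, start Z0 = {0, 1, 3}, keep only states in Sat with some successor in Z. Already a fixed point.
Sat(EG (AF done)) = {0, 1, 3}
3 ∈ Sat(EG (AF done)) = {0, 1, 3}, so the formula holds at 3.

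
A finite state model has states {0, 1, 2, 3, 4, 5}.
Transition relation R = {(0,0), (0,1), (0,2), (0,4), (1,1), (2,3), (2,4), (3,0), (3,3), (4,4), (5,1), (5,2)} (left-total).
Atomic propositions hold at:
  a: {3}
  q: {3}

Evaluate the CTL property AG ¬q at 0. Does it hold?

Sat(¬q) = {0, 1, 2, 4, 5}
AG ¬q: greatest fixpoint, start Z0 = {0, 1, 2, 4, 5}, keep only states in Sat with every successor in Z. Z1 = {0, 1, 4, 5}; Z2 = {1, 4}; fixed.
Sat(AG ¬q) = {1, 4}
0 ∉ Sat(AG ¬q) = {1, 4}, so the formula does not hold at 0.

No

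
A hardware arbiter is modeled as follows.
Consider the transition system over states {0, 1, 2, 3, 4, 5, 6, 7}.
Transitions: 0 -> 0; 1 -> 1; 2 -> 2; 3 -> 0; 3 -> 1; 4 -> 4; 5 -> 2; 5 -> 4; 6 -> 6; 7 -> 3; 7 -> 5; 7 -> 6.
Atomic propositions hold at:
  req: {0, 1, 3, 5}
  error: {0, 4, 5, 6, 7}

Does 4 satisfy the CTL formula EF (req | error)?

Sat(req | error) = {0, 1, 3, 4, 5, 6, 7}
EF (req | error): least fixpoint, start Z0 = {0, 1, 3, 4, 5, 6, 7}, add states with some successor in Z. Already a fixed point.
Sat(EF (req | error)) = {0, 1, 3, 4, 5, 6, 7}
4 ∈ Sat(EF (req | error)) = {0, 1, 3, 4, 5, 6, 7}, so the formula holds at 4.

Yes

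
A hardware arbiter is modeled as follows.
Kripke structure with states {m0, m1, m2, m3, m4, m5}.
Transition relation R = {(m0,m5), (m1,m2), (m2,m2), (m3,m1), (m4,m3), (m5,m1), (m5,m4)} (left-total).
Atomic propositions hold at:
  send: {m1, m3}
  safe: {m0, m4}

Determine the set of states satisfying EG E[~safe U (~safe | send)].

Sat(~safe) = {m1, m2, m3, m5}
Sat(~safe | send) = {m1, m2, m3, m5}
E[~safe U (~safe | send)]: least fixpoint, start Z0 = Sat((~safe | send)) = {m1, m2, m3, m5}, add states in Sat(~safe) with some successor in Z. Already a fixed point.
Sat(E[~safe U (~safe | send)]) = {m1, m2, m3, m5}
EG E[~safe U (~safe | send)]: greatest fixpoint, start Z0 = {m1, m2, m3, m5}, keep only states in Sat with some successor in Z. Already a fixed point.
Sat(EG E[~safe U (~safe | send)]) = {m1, m2, m3, m5}

{m1, m2, m3, m5}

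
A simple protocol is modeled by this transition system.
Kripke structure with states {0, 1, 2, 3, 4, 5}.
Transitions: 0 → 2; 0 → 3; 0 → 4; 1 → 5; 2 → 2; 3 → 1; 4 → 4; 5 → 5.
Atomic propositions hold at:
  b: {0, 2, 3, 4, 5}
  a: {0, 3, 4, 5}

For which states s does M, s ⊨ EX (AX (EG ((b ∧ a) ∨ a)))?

Sat(b ∧ a) = {0, 3, 4, 5}
Sat((b ∧ a) ∨ a) = {0, 3, 4, 5}
EG ((b ∧ a) ∨ a): greatest fixpoint, start Z0 = {0, 3, 4, 5}, keep only states in Sat with some successor in Z. Z1 = {0, 4, 5}; fixed.
Sat(EG ((b ∧ a) ∨ a)) = {0, 4, 5}
Sat(AX (EG ((b ∧ a) ∨ a))) = {s : every successor in {0, 4, 5}} = {1, 4, 5}
Sat(EX (AX (EG ((b ∧ a) ∨ a)))) = {s : some successor in {1, 4, 5}} = {0, 1, 3, 4, 5}

{0, 1, 3, 4, 5}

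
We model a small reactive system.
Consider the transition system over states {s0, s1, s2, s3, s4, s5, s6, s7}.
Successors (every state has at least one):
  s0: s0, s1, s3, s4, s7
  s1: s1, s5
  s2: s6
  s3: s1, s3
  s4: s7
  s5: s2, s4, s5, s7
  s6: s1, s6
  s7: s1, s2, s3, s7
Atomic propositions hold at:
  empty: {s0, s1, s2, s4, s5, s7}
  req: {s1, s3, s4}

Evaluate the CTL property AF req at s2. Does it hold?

No

AF req: least fixpoint, start Z0 = {s1, s3, s4}, add states with every successor in Z. Already a fixed point.
Sat(AF req) = {s1, s3, s4}
s2 ∉ Sat(AF req) = {s1, s3, s4}, so the formula does not hold at s2.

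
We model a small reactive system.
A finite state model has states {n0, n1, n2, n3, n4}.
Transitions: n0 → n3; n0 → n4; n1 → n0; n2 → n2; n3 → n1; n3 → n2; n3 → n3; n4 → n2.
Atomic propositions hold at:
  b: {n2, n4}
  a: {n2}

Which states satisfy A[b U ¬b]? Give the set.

{n0, n1, n3}

Sat(¬b) = {n0, n1, n3}
A[b U ¬b]: least fixpoint, start Z0 = Sat(¬b) = {n0, n1, n3}, add states in Sat(b) with every successor in Z. Already a fixed point.
Sat(A[b U ¬b]) = {n0, n1, n3}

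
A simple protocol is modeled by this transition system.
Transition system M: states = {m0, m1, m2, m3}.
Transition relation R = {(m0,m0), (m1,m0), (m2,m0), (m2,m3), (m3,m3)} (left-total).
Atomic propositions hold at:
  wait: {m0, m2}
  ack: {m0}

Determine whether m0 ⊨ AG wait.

Yes

AG wait: greatest fixpoint, start Z0 = {m0, m2}, keep only states in Sat with every successor in Z. Z1 = {m0}; fixed.
Sat(AG wait) = {m0}
m0 ∈ Sat(AG wait) = {m0}, so the formula holds at m0.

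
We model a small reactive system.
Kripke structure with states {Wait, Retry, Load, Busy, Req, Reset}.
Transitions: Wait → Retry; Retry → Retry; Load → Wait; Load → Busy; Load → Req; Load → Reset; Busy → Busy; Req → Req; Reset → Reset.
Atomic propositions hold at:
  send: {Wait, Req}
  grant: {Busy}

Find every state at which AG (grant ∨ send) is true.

{Busy, Req}

Sat(grant ∨ send) = {Wait, Busy, Req}
AG (grant ∨ send): greatest fixpoint, start Z0 = {Wait, Busy, Req}, keep only states in Sat with every successor in Z. Z1 = {Busy, Req}; fixed.
Sat(AG (grant ∨ send)) = {Busy, Req}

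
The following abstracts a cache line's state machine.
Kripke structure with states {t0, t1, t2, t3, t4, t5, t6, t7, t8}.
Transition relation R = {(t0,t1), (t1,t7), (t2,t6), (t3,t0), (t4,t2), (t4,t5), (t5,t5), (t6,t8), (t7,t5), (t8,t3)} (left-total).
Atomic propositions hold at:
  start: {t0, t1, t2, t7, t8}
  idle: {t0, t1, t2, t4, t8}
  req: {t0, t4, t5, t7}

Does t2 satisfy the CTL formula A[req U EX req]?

No

Sat(EX req) = {s : some successor in {t0, t4, t5, t7}} = {t1, t3, t4, t5, t7}
A[req U EX req]: least fixpoint, start Z0 = Sat(EX req) = {t1, t3, t4, t5, t7}, add states in Sat(req) with every successor in Z. Z1 = {t0, t1, t3, t4, t5, t7}; fixed.
Sat(A[req U EX req]) = {t0, t1, t3, t4, t5, t7}
t2 ∉ Sat(A[req U EX req]) = {t0, t1, t3, t4, t5, t7}, so the formula does not hold at t2.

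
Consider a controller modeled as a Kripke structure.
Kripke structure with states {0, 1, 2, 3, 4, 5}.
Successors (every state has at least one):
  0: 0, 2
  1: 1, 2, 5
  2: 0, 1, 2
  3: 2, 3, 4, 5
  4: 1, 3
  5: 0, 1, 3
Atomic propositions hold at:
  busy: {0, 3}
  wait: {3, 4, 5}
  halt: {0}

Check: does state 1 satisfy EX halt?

Sat(EX halt) = {s : some successor in {0}} = {0, 2, 5}
1 ∉ Sat(EX halt) = {0, 2, 5}, so the formula does not hold at 1.

No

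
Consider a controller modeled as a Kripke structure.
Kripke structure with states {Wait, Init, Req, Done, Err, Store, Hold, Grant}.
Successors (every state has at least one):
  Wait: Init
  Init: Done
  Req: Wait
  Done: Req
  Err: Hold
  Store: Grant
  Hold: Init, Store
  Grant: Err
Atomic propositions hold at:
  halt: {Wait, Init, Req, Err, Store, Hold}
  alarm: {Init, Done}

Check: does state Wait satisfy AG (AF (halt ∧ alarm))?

Yes

Sat(halt ∧ alarm) = {Init}
AF (halt ∧ alarm): least fixpoint, start Z0 = {Init}, add states with every successor in Z. Z1 = {Wait, Init}; Z2 = {Wait, Init, Req}; Z3 = {Wait, Init, Req, Done}; fixed.
Sat(AF (halt ∧ alarm)) = {Wait, Init, Req, Done}
AG (AF (halt ∧ alarm)): greatest fixpoint, start Z0 = {Wait, Init, Req, Done}, keep only states in Sat with every successor in Z. Already a fixed point.
Sat(AG (AF (halt ∧ alarm))) = {Wait, Init, Req, Done}
Wait ∈ Sat(AG (AF (halt ∧ alarm))) = {Wait, Init, Req, Done}, so the formula holds at Wait.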